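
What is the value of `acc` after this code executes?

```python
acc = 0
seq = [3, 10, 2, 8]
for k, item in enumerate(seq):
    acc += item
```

Let's trace through this code step by step.

Initialize: acc = 0
Initialize: seq = [3, 10, 2, 8]
Entering loop: for k, item in enumerate(seq):

After execution: acc = 23
23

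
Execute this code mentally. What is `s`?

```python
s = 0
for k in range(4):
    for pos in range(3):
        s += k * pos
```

Let's trace through this code step by step.

Initialize: s = 0
Entering loop: for k in range(4):

After execution: s = 18
18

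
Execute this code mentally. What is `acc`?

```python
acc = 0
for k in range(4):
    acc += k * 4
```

Let's trace through this code step by step.

Initialize: acc = 0
Entering loop: for k in range(4):

After execution: acc = 24
24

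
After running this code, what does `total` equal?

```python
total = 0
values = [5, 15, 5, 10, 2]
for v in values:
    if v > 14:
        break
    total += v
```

Let's trace through this code step by step.

Initialize: total = 0
Initialize: values = [5, 15, 5, 10, 2]
Entering loop: for v in values:

After execution: total = 5
5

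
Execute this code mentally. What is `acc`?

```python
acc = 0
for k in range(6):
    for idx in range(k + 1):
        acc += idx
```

Let's trace through this code step by step.

Initialize: acc = 0
Entering loop: for k in range(6):

After execution: acc = 35
35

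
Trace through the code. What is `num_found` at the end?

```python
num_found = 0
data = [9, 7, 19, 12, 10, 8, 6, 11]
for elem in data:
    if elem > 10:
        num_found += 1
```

Let's trace through this code step by step.

Initialize: num_found = 0
Initialize: data = [9, 7, 19, 12, 10, 8, 6, 11]
Entering loop: for elem in data:

After execution: num_found = 3
3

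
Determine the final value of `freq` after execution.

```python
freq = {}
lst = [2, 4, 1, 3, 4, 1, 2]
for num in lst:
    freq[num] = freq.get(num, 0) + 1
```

Let's trace through this code step by step.

Initialize: freq = {}
Initialize: lst = [2, 4, 1, 3, 4, 1, 2]
Entering loop: for num in lst:

After execution: freq = {2: 2, 4: 2, 1: 2, 3: 1}
{2: 2, 4: 2, 1: 2, 3: 1}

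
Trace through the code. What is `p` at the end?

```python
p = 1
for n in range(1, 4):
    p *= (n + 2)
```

Let's trace through this code step by step.

Initialize: p = 1
Entering loop: for n in range(1, 4):

After execution: p = 60
60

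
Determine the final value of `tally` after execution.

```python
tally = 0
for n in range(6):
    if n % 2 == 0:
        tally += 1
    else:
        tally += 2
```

Let's trace through this code step by step.

Initialize: tally = 0
Entering loop: for n in range(6):

After execution: tally = 9
9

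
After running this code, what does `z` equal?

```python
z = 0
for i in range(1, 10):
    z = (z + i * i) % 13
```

Let's trace through this code step by step.

Initialize: z = 0
Entering loop: for i in range(1, 10):

After execution: z = 12
12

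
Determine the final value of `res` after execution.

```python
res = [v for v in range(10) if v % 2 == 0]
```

Let's trace through this code step by step.

Initialize: res = [v for v in range(10) if v % 2 == 0]

After execution: res = [0, 2, 4, 6, 8]
[0, 2, 4, 6, 8]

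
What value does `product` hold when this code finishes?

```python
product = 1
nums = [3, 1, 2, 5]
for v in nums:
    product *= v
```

Let's trace through this code step by step.

Initialize: product = 1
Initialize: nums = [3, 1, 2, 5]
Entering loop: for v in nums:

After execution: product = 30
30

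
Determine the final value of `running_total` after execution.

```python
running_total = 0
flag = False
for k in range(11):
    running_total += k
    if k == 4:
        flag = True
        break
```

Let's trace through this code step by step.

Initialize: running_total = 0
Initialize: flag = False
Entering loop: for k in range(11):

After execution: running_total = 10
10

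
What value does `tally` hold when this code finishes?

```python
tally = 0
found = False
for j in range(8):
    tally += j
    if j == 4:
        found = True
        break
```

Let's trace through this code step by step.

Initialize: tally = 0
Initialize: found = False
Entering loop: for j in range(8):

After execution: tally = 10
10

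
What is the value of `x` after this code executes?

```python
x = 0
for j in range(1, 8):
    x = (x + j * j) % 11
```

Let's trace through this code step by step.

Initialize: x = 0
Entering loop: for j in range(1, 8):

After execution: x = 8
8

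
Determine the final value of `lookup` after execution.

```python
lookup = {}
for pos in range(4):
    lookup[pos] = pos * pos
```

Let's trace through this code step by step.

Initialize: lookup = {}
Entering loop: for pos in range(4):

After execution: lookup = {0: 0, 1: 1, 2: 4, 3: 9}
{0: 0, 1: 1, 2: 4, 3: 9}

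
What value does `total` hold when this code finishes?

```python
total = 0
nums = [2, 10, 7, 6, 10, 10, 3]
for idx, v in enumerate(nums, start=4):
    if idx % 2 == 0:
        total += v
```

Let's trace through this code step by step.

Initialize: total = 0
Initialize: nums = [2, 10, 7, 6, 10, 10, 3]
Entering loop: for idx, v in enumerate(nums, start=4):

After execution: total = 22
22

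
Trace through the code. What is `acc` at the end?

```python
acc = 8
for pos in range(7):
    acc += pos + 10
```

Let's trace through this code step by step.

Initialize: acc = 8
Entering loop: for pos in range(7):

After execution: acc = 99
99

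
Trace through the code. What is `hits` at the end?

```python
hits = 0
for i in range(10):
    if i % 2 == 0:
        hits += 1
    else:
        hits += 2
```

Let's trace through this code step by step.

Initialize: hits = 0
Entering loop: for i in range(10):

After execution: hits = 15
15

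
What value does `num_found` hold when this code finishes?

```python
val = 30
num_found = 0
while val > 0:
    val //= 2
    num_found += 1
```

Let's trace through this code step by step.

Initialize: val = 30
Initialize: num_found = 0
Entering loop: while val > 0:

After execution: num_found = 5
5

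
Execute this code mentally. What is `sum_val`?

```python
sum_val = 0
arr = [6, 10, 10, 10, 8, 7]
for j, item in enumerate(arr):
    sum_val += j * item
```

Let's trace through this code step by step.

Initialize: sum_val = 0
Initialize: arr = [6, 10, 10, 10, 8, 7]
Entering loop: for j, item in enumerate(arr):

After execution: sum_val = 127
127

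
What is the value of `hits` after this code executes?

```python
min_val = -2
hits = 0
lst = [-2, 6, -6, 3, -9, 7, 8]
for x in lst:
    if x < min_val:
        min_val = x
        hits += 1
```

Let's trace through this code step by step.

Initialize: min_val = -2
Initialize: hits = 0
Initialize: lst = [-2, 6, -6, 3, -9, 7, 8]
Entering loop: for x in lst:

After execution: hits = 2
2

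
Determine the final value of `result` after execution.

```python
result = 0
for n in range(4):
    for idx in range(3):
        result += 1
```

Let's trace through this code step by step.

Initialize: result = 0
Entering loop: for n in range(4):

After execution: result = 12
12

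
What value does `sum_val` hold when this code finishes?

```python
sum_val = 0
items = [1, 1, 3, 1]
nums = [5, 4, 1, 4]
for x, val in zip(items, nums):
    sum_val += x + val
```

Let's trace through this code step by step.

Initialize: sum_val = 0
Initialize: items = [1, 1, 3, 1]
Initialize: nums = [5, 4, 1, 4]
Entering loop: for x, val in zip(items, nums):

After execution: sum_val = 20
20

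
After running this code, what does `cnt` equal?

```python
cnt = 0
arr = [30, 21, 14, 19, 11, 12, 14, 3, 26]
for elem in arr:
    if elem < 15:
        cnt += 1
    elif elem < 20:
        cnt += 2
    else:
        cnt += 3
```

Let's trace through this code step by step.

Initialize: cnt = 0
Initialize: arr = [30, 21, 14, 19, 11, 12, 14, 3, 26]
Entering loop: for elem in arr:

After execution: cnt = 16
16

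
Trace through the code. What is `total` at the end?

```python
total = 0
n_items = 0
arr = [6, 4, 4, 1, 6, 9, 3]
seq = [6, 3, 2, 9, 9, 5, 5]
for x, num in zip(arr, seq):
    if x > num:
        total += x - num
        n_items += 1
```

Let's trace through this code step by step.

Initialize: total = 0
Initialize: n_items = 0
Initialize: arr = [6, 4, 4, 1, 6, 9, 3]
Initialize: seq = [6, 3, 2, 9, 9, 5, 5]
Entering loop: for x, num in zip(arr, seq):

After execution: total = 7
7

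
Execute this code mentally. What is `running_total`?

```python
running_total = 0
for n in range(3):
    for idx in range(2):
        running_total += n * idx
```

Let's trace through this code step by step.

Initialize: running_total = 0
Entering loop: for n in range(3):

After execution: running_total = 3
3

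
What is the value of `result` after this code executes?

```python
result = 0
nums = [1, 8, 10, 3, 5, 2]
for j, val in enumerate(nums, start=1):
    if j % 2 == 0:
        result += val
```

Let's trace through this code step by step.

Initialize: result = 0
Initialize: nums = [1, 8, 10, 3, 5, 2]
Entering loop: for j, val in enumerate(nums, start=1):

After execution: result = 13
13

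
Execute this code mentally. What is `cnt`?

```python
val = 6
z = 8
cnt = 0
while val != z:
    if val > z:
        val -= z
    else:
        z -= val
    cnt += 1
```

Let's trace through this code step by step.

Initialize: val = 6
Initialize: z = 8
Initialize: cnt = 0
Entering loop: while val != z:

After execution: cnt = 3
3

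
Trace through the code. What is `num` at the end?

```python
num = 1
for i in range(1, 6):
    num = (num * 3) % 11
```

Let's trace through this code step by step.

Initialize: num = 1
Entering loop: for i in range(1, 6):

After execution: num = 1
1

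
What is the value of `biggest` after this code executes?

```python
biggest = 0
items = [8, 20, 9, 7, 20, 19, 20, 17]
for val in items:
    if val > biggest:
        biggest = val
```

Let's trace through this code step by step.

Initialize: biggest = 0
Initialize: items = [8, 20, 9, 7, 20, 19, 20, 17]
Entering loop: for val in items:

After execution: biggest = 20
20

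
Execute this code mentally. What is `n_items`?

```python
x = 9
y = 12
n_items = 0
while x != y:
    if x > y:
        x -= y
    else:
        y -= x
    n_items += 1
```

Let's trace through this code step by step.

Initialize: x = 9
Initialize: y = 12
Initialize: n_items = 0
Entering loop: while x != y:

After execution: n_items = 3
3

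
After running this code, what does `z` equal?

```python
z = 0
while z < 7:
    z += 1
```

Let's trace through this code step by step.

Initialize: z = 0
Entering loop: while z < 7:

After execution: z = 7
7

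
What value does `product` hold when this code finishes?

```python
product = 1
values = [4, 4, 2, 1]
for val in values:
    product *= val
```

Let's trace through this code step by step.

Initialize: product = 1
Initialize: values = [4, 4, 2, 1]
Entering loop: for val in values:

After execution: product = 32
32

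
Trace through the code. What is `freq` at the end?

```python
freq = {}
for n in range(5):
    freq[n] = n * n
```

Let's trace through this code step by step.

Initialize: freq = {}
Entering loop: for n in range(5):

After execution: freq = {0: 0, 1: 1, 2: 4, 3: 9, 4: 16}
{0: 0, 1: 1, 2: 4, 3: 9, 4: 16}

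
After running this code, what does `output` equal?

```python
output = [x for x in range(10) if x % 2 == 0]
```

Let's trace through this code step by step.

Initialize: output = [x for x in range(10) if x % 2 == 0]

After execution: output = [0, 2, 4, 6, 8]
[0, 2, 4, 6, 8]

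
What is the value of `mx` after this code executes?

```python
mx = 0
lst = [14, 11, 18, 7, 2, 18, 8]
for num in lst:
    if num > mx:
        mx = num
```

Let's trace through this code step by step.

Initialize: mx = 0
Initialize: lst = [14, 11, 18, 7, 2, 18, 8]
Entering loop: for num in lst:

After execution: mx = 18
18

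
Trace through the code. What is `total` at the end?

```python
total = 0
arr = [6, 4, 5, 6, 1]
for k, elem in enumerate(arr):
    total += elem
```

Let's trace through this code step by step.

Initialize: total = 0
Initialize: arr = [6, 4, 5, 6, 1]
Entering loop: for k, elem in enumerate(arr):

After execution: total = 22
22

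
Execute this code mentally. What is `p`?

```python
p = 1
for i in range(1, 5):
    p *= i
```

Let's trace through this code step by step.

Initialize: p = 1
Entering loop: for i in range(1, 5):

After execution: p = 24
24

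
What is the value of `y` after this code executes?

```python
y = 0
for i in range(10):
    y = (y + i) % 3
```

Let's trace through this code step by step.

Initialize: y = 0
Entering loop: for i in range(10):

After execution: y = 0
0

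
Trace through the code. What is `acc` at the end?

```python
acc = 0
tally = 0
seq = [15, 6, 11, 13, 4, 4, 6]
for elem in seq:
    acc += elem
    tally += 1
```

Let's trace through this code step by step.

Initialize: acc = 0
Initialize: tally = 0
Initialize: seq = [15, 6, 11, 13, 4, 4, 6]
Entering loop: for elem in seq:

After execution: acc = 59
59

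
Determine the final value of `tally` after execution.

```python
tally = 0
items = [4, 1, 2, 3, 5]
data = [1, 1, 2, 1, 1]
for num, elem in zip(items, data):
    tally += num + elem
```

Let's trace through this code step by step.

Initialize: tally = 0
Initialize: items = [4, 1, 2, 3, 5]
Initialize: data = [1, 1, 2, 1, 1]
Entering loop: for num, elem in zip(items, data):

After execution: tally = 21
21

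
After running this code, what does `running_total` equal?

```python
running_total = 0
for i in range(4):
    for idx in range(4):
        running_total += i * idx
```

Let's trace through this code step by step.

Initialize: running_total = 0
Entering loop: for i in range(4):

After execution: running_total = 36
36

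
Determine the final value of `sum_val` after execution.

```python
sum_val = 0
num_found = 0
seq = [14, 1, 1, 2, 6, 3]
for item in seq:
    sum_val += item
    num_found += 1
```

Let's trace through this code step by step.

Initialize: sum_val = 0
Initialize: num_found = 0
Initialize: seq = [14, 1, 1, 2, 6, 3]
Entering loop: for item in seq:

After execution: sum_val = 27
27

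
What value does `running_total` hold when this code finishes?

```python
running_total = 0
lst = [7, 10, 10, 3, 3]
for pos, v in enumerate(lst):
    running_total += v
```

Let's trace through this code step by step.

Initialize: running_total = 0
Initialize: lst = [7, 10, 10, 3, 3]
Entering loop: for pos, v in enumerate(lst):

After execution: running_total = 33
33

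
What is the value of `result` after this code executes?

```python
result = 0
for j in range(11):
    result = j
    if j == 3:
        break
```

Let's trace through this code step by step.

Initialize: result = 0
Entering loop: for j in range(11):

After execution: result = 3
3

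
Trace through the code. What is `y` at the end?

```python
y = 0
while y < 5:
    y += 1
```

Let's trace through this code step by step.

Initialize: y = 0
Entering loop: while y < 5:

After execution: y = 5
5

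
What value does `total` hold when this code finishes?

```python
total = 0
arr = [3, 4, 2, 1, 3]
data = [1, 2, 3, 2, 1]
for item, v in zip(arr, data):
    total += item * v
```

Let's trace through this code step by step.

Initialize: total = 0
Initialize: arr = [3, 4, 2, 1, 3]
Initialize: data = [1, 2, 3, 2, 1]
Entering loop: for item, v in zip(arr, data):

After execution: total = 22
22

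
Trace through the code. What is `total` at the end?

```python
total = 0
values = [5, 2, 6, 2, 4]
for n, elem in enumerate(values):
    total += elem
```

Let's trace through this code step by step.

Initialize: total = 0
Initialize: values = [5, 2, 6, 2, 4]
Entering loop: for n, elem in enumerate(values):

After execution: total = 19
19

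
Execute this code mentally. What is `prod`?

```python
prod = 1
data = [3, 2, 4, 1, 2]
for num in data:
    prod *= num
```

Let's trace through this code step by step.

Initialize: prod = 1
Initialize: data = [3, 2, 4, 1, 2]
Entering loop: for num in data:

After execution: prod = 48
48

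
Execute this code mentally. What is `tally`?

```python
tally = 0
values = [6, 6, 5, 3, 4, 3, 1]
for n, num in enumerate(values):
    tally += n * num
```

Let's trace through this code step by step.

Initialize: tally = 0
Initialize: values = [6, 6, 5, 3, 4, 3, 1]
Entering loop: for n, num in enumerate(values):

After execution: tally = 62
62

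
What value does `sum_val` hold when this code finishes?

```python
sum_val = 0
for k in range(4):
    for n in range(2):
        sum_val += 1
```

Let's trace through this code step by step.

Initialize: sum_val = 0
Entering loop: for k in range(4):

After execution: sum_val = 8
8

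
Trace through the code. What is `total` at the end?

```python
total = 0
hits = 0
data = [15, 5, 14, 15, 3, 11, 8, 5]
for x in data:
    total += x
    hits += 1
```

Let's trace through this code step by step.

Initialize: total = 0
Initialize: hits = 0
Initialize: data = [15, 5, 14, 15, 3, 11, 8, 5]
Entering loop: for x in data:

After execution: total = 76
76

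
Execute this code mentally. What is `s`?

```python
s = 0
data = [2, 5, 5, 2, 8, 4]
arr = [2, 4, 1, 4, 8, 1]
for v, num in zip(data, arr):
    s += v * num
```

Let's trace through this code step by step.

Initialize: s = 0
Initialize: data = [2, 5, 5, 2, 8, 4]
Initialize: arr = [2, 4, 1, 4, 8, 1]
Entering loop: for v, num in zip(data, arr):

After execution: s = 105
105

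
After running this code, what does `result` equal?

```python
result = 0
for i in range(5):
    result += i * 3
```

Let's trace through this code step by step.

Initialize: result = 0
Entering loop: for i in range(5):

After execution: result = 30
30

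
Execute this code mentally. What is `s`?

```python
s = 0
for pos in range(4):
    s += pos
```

Let's trace through this code step by step.

Initialize: s = 0
Entering loop: for pos in range(4):

After execution: s = 6
6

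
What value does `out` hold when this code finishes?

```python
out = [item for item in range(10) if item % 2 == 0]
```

Let's trace through this code step by step.

Initialize: out = [item for item in range(10) if item % 2 == 0]

After execution: out = [0, 2, 4, 6, 8]
[0, 2, 4, 6, 8]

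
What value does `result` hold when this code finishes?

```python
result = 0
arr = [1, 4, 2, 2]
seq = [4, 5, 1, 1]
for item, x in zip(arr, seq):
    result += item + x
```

Let's trace through this code step by step.

Initialize: result = 0
Initialize: arr = [1, 4, 2, 2]
Initialize: seq = [4, 5, 1, 1]
Entering loop: for item, x in zip(arr, seq):

After execution: result = 20
20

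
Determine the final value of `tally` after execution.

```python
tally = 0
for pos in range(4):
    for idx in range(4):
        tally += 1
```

Let's trace through this code step by step.

Initialize: tally = 0
Entering loop: for pos in range(4):

After execution: tally = 16
16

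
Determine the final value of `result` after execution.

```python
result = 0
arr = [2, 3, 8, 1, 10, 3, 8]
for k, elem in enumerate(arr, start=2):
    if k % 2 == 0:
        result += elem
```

Let's trace through this code step by step.

Initialize: result = 0
Initialize: arr = [2, 3, 8, 1, 10, 3, 8]
Entering loop: for k, elem in enumerate(arr, start=2):

After execution: result = 28
28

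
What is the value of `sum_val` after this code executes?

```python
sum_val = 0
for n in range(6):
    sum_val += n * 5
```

Let's trace through this code step by step.

Initialize: sum_val = 0
Entering loop: for n in range(6):

After execution: sum_val = 75
75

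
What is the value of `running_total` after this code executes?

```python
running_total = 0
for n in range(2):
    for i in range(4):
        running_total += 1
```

Let's trace through this code step by step.

Initialize: running_total = 0
Entering loop: for n in range(2):

After execution: running_total = 8
8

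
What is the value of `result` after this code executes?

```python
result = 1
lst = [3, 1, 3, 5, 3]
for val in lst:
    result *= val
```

Let's trace through this code step by step.

Initialize: result = 1
Initialize: lst = [3, 1, 3, 5, 3]
Entering loop: for val in lst:

After execution: result = 135
135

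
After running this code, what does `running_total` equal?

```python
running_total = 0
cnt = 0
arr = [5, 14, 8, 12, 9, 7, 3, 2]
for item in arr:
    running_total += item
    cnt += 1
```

Let's trace through this code step by step.

Initialize: running_total = 0
Initialize: cnt = 0
Initialize: arr = [5, 14, 8, 12, 9, 7, 3, 2]
Entering loop: for item in arr:

After execution: running_total = 60
60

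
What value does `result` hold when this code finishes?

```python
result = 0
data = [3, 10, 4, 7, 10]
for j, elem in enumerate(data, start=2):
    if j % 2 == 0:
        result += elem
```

Let's trace through this code step by step.

Initialize: result = 0
Initialize: data = [3, 10, 4, 7, 10]
Entering loop: for j, elem in enumerate(data, start=2):

After execution: result = 17
17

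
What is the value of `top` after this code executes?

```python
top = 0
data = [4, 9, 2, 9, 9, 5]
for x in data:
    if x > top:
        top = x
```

Let's trace through this code step by step.

Initialize: top = 0
Initialize: data = [4, 9, 2, 9, 9, 5]
Entering loop: for x in data:

After execution: top = 9
9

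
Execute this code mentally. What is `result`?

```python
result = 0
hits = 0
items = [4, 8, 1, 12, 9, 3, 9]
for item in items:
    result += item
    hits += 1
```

Let's trace through this code step by step.

Initialize: result = 0
Initialize: hits = 0
Initialize: items = [4, 8, 1, 12, 9, 3, 9]
Entering loop: for item in items:

After execution: result = 46
46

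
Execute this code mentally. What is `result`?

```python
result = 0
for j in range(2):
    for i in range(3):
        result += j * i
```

Let's trace through this code step by step.

Initialize: result = 0
Entering loop: for j in range(2):

After execution: result = 3
3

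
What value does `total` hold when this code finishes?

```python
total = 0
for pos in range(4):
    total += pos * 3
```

Let's trace through this code step by step.

Initialize: total = 0
Entering loop: for pos in range(4):

After execution: total = 18
18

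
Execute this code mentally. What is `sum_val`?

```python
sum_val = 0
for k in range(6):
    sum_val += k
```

Let's trace through this code step by step.

Initialize: sum_val = 0
Entering loop: for k in range(6):

After execution: sum_val = 15
15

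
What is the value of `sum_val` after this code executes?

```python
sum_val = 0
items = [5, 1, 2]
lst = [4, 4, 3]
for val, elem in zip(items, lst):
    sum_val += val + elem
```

Let's trace through this code step by step.

Initialize: sum_val = 0
Initialize: items = [5, 1, 2]
Initialize: lst = [4, 4, 3]
Entering loop: for val, elem in zip(items, lst):

After execution: sum_val = 19
19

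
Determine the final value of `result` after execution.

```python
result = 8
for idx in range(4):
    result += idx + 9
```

Let's trace through this code step by step.

Initialize: result = 8
Entering loop: for idx in range(4):

After execution: result = 50
50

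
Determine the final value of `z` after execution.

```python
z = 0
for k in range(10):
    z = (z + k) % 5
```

Let's trace through this code step by step.

Initialize: z = 0
Entering loop: for k in range(10):

After execution: z = 0
0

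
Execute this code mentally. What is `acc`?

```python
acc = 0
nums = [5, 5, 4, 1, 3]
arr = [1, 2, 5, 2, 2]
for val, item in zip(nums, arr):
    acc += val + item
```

Let's trace through this code step by step.

Initialize: acc = 0
Initialize: nums = [5, 5, 4, 1, 3]
Initialize: arr = [1, 2, 5, 2, 2]
Entering loop: for val, item in zip(nums, arr):

After execution: acc = 30
30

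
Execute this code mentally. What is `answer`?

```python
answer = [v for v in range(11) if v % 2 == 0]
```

Let's trace through this code step by step.

Initialize: answer = [v for v in range(11) if v % 2 == 0]

After execution: answer = [0, 2, 4, 6, 8, 10]
[0, 2, 4, 6, 8, 10]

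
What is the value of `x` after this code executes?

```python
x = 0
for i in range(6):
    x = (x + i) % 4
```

Let's trace through this code step by step.

Initialize: x = 0
Entering loop: for i in range(6):

After execution: x = 3
3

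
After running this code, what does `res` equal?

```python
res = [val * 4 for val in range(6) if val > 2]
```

Let's trace through this code step by step.

Initialize: res = [val * 4 for val in range(6) if val > 2]

After execution: res = [12, 16, 20]
[12, 16, 20]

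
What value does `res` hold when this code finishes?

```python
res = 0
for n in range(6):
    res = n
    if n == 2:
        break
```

Let's trace through this code step by step.

Initialize: res = 0
Entering loop: for n in range(6):

After execution: res = 2
2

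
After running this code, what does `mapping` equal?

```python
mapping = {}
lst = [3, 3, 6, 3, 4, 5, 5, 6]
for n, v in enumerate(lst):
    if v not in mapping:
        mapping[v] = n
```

Let's trace through this code step by step.

Initialize: mapping = {}
Initialize: lst = [3, 3, 6, 3, 4, 5, 5, 6]
Entering loop: for n, v in enumerate(lst):

After execution: mapping = {3: 0, 6: 2, 4: 4, 5: 5}
{3: 0, 6: 2, 4: 4, 5: 5}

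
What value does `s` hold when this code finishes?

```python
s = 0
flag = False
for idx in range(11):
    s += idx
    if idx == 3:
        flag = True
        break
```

Let's trace through this code step by step.

Initialize: s = 0
Initialize: flag = False
Entering loop: for idx in range(11):

After execution: s = 6
6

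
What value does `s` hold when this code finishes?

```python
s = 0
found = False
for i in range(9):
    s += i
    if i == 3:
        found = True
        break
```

Let's trace through this code step by step.

Initialize: s = 0
Initialize: found = False
Entering loop: for i in range(9):

After execution: s = 6
6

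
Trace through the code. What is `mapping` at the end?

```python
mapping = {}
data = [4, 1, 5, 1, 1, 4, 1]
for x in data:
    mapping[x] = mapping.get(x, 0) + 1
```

Let's trace through this code step by step.

Initialize: mapping = {}
Initialize: data = [4, 1, 5, 1, 1, 4, 1]
Entering loop: for x in data:

After execution: mapping = {4: 2, 1: 4, 5: 1}
{4: 2, 1: 4, 5: 1}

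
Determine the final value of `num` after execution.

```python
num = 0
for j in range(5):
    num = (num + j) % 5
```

Let's trace through this code step by step.

Initialize: num = 0
Entering loop: for j in range(5):

After execution: num = 0
0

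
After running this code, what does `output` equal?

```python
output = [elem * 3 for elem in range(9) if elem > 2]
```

Let's trace through this code step by step.

Initialize: output = [elem * 3 for elem in range(9) if elem > 2]

After execution: output = [9, 12, 15, 18, 21, 24]
[9, 12, 15, 18, 21, 24]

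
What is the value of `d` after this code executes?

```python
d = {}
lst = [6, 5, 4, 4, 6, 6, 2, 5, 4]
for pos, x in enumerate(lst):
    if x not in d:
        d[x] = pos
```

Let's trace through this code step by step.

Initialize: d = {}
Initialize: lst = [6, 5, 4, 4, 6, 6, 2, 5, 4]
Entering loop: for pos, x in enumerate(lst):

After execution: d = {6: 0, 5: 1, 4: 2, 2: 6}
{6: 0, 5: 1, 4: 2, 2: 6}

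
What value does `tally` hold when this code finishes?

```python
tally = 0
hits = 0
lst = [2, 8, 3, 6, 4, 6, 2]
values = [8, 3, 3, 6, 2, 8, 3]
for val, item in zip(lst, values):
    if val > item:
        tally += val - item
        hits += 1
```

Let's trace through this code step by step.

Initialize: tally = 0
Initialize: hits = 0
Initialize: lst = [2, 8, 3, 6, 4, 6, 2]
Initialize: values = [8, 3, 3, 6, 2, 8, 3]
Entering loop: for val, item in zip(lst, values):

After execution: tally = 7
7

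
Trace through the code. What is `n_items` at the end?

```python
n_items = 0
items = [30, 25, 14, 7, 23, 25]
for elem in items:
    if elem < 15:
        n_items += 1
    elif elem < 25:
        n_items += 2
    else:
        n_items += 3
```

Let's trace through this code step by step.

Initialize: n_items = 0
Initialize: items = [30, 25, 14, 7, 23, 25]
Entering loop: for elem in items:

After execution: n_items = 13
13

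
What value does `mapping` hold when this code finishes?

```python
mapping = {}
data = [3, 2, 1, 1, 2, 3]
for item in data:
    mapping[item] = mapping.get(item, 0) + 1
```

Let's trace through this code step by step.

Initialize: mapping = {}
Initialize: data = [3, 2, 1, 1, 2, 3]
Entering loop: for item in data:

After execution: mapping = {3: 2, 2: 2, 1: 2}
{3: 2, 2: 2, 1: 2}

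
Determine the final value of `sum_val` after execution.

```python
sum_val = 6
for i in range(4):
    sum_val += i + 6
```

Let's trace through this code step by step.

Initialize: sum_val = 6
Entering loop: for i in range(4):

After execution: sum_val = 36
36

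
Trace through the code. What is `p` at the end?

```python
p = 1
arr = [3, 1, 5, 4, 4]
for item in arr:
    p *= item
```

Let's trace through this code step by step.

Initialize: p = 1
Initialize: arr = [3, 1, 5, 4, 4]
Entering loop: for item in arr:

After execution: p = 240
240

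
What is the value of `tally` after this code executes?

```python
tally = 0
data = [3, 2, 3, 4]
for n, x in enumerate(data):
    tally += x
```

Let's trace through this code step by step.

Initialize: tally = 0
Initialize: data = [3, 2, 3, 4]
Entering loop: for n, x in enumerate(data):

After execution: tally = 12
12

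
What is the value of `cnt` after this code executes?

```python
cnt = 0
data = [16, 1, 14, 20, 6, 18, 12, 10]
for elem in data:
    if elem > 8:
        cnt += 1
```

Let's trace through this code step by step.

Initialize: cnt = 0
Initialize: data = [16, 1, 14, 20, 6, 18, 12, 10]
Entering loop: for elem in data:

After execution: cnt = 6
6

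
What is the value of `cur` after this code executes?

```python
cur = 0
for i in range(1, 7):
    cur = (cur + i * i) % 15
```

Let's trace through this code step by step.

Initialize: cur = 0
Entering loop: for i in range(1, 7):

After execution: cur = 1
1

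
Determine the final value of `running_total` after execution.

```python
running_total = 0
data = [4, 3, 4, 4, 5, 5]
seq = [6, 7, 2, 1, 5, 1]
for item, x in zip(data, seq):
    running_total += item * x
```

Let's trace through this code step by step.

Initialize: running_total = 0
Initialize: data = [4, 3, 4, 4, 5, 5]
Initialize: seq = [6, 7, 2, 1, 5, 1]
Entering loop: for item, x in zip(data, seq):

After execution: running_total = 87
87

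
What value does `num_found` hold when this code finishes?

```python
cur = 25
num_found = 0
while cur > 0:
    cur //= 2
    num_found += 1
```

Let's trace through this code step by step.

Initialize: cur = 25
Initialize: num_found = 0
Entering loop: while cur > 0:

After execution: num_found = 5
5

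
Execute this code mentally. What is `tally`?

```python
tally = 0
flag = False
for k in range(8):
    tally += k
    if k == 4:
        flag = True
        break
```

Let's trace through this code step by step.

Initialize: tally = 0
Initialize: flag = False
Entering loop: for k in range(8):

After execution: tally = 10
10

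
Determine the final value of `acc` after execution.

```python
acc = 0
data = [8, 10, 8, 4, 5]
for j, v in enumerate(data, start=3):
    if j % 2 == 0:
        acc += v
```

Let's trace through this code step by step.

Initialize: acc = 0
Initialize: data = [8, 10, 8, 4, 5]
Entering loop: for j, v in enumerate(data, start=3):

After execution: acc = 14
14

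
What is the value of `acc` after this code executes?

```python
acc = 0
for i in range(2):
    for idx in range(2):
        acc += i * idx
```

Let's trace through this code step by step.

Initialize: acc = 0
Entering loop: for i in range(2):

After execution: acc = 1
1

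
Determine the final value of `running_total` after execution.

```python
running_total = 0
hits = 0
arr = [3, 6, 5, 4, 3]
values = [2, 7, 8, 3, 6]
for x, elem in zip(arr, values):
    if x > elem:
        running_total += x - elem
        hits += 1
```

Let's trace through this code step by step.

Initialize: running_total = 0
Initialize: hits = 0
Initialize: arr = [3, 6, 5, 4, 3]
Initialize: values = [2, 7, 8, 3, 6]
Entering loop: for x, elem in zip(arr, values):

After execution: running_total = 2
2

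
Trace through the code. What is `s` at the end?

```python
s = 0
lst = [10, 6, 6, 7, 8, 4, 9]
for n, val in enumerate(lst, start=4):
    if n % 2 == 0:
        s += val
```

Let's trace through this code step by step.

Initialize: s = 0
Initialize: lst = [10, 6, 6, 7, 8, 4, 9]
Entering loop: for n, val in enumerate(lst, start=4):

After execution: s = 33
33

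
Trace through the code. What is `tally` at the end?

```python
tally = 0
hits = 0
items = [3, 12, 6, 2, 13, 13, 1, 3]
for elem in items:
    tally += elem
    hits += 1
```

Let's trace through this code step by step.

Initialize: tally = 0
Initialize: hits = 0
Initialize: items = [3, 12, 6, 2, 13, 13, 1, 3]
Entering loop: for elem in items:

After execution: tally = 53
53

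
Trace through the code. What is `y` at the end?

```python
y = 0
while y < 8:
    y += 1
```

Let's trace through this code step by step.

Initialize: y = 0
Entering loop: while y < 8:

After execution: y = 8
8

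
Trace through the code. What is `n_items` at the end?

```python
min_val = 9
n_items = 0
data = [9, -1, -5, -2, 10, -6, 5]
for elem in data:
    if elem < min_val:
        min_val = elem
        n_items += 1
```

Let's trace through this code step by step.

Initialize: min_val = 9
Initialize: n_items = 0
Initialize: data = [9, -1, -5, -2, 10, -6, 5]
Entering loop: for elem in data:

After execution: n_items = 3
3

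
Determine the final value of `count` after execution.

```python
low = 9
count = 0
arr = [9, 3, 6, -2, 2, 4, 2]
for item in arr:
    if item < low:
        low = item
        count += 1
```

Let's trace through this code step by step.

Initialize: low = 9
Initialize: count = 0
Initialize: arr = [9, 3, 6, -2, 2, 4, 2]
Entering loop: for item in arr:

After execution: count = 2
2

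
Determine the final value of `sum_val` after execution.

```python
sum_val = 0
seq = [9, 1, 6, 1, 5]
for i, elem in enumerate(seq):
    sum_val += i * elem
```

Let's trace through this code step by step.

Initialize: sum_val = 0
Initialize: seq = [9, 1, 6, 1, 5]
Entering loop: for i, elem in enumerate(seq):

After execution: sum_val = 36
36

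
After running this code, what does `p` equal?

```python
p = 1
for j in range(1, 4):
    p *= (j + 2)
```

Let's trace through this code step by step.

Initialize: p = 1
Entering loop: for j in range(1, 4):

After execution: p = 60
60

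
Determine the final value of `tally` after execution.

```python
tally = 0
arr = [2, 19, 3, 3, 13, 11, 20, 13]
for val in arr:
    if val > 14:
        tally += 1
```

Let's trace through this code step by step.

Initialize: tally = 0
Initialize: arr = [2, 19, 3, 3, 13, 11, 20, 13]
Entering loop: for val in arr:

After execution: tally = 2
2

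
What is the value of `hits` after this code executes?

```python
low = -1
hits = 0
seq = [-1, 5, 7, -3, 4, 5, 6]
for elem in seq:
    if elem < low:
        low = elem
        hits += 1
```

Let's trace through this code step by step.

Initialize: low = -1
Initialize: hits = 0
Initialize: seq = [-1, 5, 7, -3, 4, 5, 6]
Entering loop: for elem in seq:

After execution: hits = 1
1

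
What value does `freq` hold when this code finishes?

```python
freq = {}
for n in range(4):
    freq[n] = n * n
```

Let's trace through this code step by step.

Initialize: freq = {}
Entering loop: for n in range(4):

After execution: freq = {0: 0, 1: 1, 2: 4, 3: 9}
{0: 0, 1: 1, 2: 4, 3: 9}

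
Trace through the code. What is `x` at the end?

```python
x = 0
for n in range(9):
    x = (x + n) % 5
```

Let's trace through this code step by step.

Initialize: x = 0
Entering loop: for n in range(9):

After execution: x = 1
1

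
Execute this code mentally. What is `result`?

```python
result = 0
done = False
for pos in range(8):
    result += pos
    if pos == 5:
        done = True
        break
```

Let's trace through this code step by step.

Initialize: result = 0
Initialize: done = False
Entering loop: for pos in range(8):

After execution: result = 15
15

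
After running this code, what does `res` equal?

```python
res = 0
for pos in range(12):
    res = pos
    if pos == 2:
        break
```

Let's trace through this code step by step.

Initialize: res = 0
Entering loop: for pos in range(12):

After execution: res = 2
2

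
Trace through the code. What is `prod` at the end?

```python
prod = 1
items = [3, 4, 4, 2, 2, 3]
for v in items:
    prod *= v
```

Let's trace through this code step by step.

Initialize: prod = 1
Initialize: items = [3, 4, 4, 2, 2, 3]
Entering loop: for v in items:

After execution: prod = 576
576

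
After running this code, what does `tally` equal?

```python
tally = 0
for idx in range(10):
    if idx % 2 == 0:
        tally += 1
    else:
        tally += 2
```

Let's trace through this code step by step.

Initialize: tally = 0
Entering loop: for idx in range(10):

After execution: tally = 15
15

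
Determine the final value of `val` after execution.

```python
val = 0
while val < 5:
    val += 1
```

Let's trace through this code step by step.

Initialize: val = 0
Entering loop: while val < 5:

After execution: val = 5
5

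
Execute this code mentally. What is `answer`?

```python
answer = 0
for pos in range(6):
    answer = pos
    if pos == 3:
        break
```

Let's trace through this code step by step.

Initialize: answer = 0
Entering loop: for pos in range(6):

After execution: answer = 3
3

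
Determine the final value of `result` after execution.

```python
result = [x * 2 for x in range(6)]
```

Let's trace through this code step by step.

Initialize: result = [x * 2 for x in range(6)]

After execution: result = [0, 2, 4, 6, 8, 10]
[0, 2, 4, 6, 8, 10]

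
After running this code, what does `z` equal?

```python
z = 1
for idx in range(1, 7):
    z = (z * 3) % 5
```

Let's trace through this code step by step.

Initialize: z = 1
Entering loop: for idx in range(1, 7):

After execution: z = 4
4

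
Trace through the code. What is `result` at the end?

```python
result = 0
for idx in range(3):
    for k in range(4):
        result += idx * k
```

Let's trace through this code step by step.

Initialize: result = 0
Entering loop: for idx in range(3):

After execution: result = 18
18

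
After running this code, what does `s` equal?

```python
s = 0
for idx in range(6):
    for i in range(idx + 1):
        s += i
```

Let's trace through this code step by step.

Initialize: s = 0
Entering loop: for idx in range(6):

After execution: s = 35
35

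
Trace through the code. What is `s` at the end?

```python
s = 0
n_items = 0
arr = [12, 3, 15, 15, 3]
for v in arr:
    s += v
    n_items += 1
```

Let's trace through this code step by step.

Initialize: s = 0
Initialize: n_items = 0
Initialize: arr = [12, 3, 15, 15, 3]
Entering loop: for v in arr:

After execution: s = 48
48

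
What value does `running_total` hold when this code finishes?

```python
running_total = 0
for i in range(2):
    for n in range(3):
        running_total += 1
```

Let's trace through this code step by step.

Initialize: running_total = 0
Entering loop: for i in range(2):

After execution: running_total = 6
6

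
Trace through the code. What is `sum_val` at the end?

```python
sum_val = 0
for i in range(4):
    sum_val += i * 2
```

Let's trace through this code step by step.

Initialize: sum_val = 0
Entering loop: for i in range(4):

After execution: sum_val = 12
12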